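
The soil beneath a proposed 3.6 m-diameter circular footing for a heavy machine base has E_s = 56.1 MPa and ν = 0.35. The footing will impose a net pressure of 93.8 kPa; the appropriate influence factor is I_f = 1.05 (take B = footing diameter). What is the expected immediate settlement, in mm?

S_e ≈ 5.55 mm

Immediate (elastic) settlement: S_e = q·B·(1−ν²)/E_s · I_f.
E_s = 56.1 MPa = 56100 kPa.
S_e = 93.8 × 3.6 × (1 − 0.35²) / 56100 × 1.05
    = 93.8 × 3.6 × 0.8775 / 56100 × 1.05
    = 0.005546 m = 5.546 mm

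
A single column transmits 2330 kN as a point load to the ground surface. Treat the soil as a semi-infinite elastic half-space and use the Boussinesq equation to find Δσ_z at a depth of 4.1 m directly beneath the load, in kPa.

Δσ_z ≈ 66.2 kPa

Boussinesq vertical stress below a point load on an elastic half-space:
Δσ_z = 3P/(2πz²) · [1 + (r/z)²]^(−5/2)
r/z = 0/4.1 = 0; [1+(r/z)²]^(−5/2) = 1.
Δσ_z = 3×2330/(2π×4.1²) × 1 = 66.18 × 1 = 66.18 kPa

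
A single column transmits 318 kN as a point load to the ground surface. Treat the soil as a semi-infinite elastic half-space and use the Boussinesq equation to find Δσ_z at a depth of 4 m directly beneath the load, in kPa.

Boussinesq vertical stress below a point load on an elastic half-space:
Δσ_z = 3P/(2πz²) · [1 + (r/z)²]^(−5/2)
r/z = 0/4 = 0; [1+(r/z)²]^(−5/2) = 1.
Δσ_z = 3×318/(2π×4²) × 1 = 9.4896 × 1 = 9.49 kPa

Δσ_z ≈ 9.49 kPa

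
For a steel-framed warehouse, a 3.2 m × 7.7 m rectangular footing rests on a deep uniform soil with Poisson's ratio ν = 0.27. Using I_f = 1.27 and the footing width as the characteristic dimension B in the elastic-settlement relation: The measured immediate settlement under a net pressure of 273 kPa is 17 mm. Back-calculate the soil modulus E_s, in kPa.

E_s ≈ 60500 kPa

S_e = q·B·(1−ν²)/E_s · I_f  ⇒  E_s = q·B·(1−ν²)·I_f / S_e.
E_s = 273 × 3.2 × 0.9271 × 1.27 / 0.017 = 60510 kPa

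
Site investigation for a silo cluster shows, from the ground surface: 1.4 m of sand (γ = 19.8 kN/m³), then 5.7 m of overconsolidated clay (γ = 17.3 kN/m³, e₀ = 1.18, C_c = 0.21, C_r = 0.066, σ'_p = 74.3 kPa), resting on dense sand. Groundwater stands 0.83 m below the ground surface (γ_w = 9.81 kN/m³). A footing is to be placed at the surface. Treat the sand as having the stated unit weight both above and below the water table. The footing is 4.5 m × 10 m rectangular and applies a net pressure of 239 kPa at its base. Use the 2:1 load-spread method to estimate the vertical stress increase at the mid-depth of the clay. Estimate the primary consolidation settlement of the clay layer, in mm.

Mid-depth of clay below the ground surface: z = 1.4 + 5.7/2 = 4.25 m.
Total vertical stress at mid-clay: σ_v = 19.8×1.4 + 17.3×2.85 = 77.025 kPa.
Pore pressure: u = 9.81×(4.25 − 0.83) = 33.55 kPa.
Initial effective stress: σ'_0 = σ_v − u = 77.025 − 33.55 = 43.475 kPa.
Stress increase at mid-clay by the 2:1 spreading method:
Δσ = qBL/((B+z)(L+z)) = 239×4.5×10/((4.5+4.25)(10+4.25)) = 86.256 kPa
Final effective stress: σ'_f = 43.475 + 86.256 = 129.73 kPa.
σ'_f = 129.73 > σ'_p = 74.3 kPa, so the stress path crosses the preconsolidation pressure — recompression up to σ'_p, then virgin compression beyond:
S_c = H/(1+e₀)·[C_r·log₁₀(σ'_p/σ'_0) + C_c·log₁₀(σ'_f/σ'_p)]
    = 5.7/2.18 × [0.066×log₁₀(74.3/43.475) + 0.21×log₁₀(129.73/74.3)]
    = 2.6147 × [0.015361 + 0.050831] = 0.1731 m

S_c ≈ 173 mm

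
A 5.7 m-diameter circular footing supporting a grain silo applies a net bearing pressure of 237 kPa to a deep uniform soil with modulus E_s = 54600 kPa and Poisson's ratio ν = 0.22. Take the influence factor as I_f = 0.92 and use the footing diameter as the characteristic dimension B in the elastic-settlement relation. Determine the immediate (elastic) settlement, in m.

S_e ≈ 0.0217 m

Immediate (elastic) settlement: S_e = q·B·(1−ν²)/E_s · I_f.
S_e = 237 × 5.7 × (1 − 0.22²) / 54600 × 0.92
    = 237 × 5.7 × 0.9516 / 54600 × 0.92
    = 0.02166 m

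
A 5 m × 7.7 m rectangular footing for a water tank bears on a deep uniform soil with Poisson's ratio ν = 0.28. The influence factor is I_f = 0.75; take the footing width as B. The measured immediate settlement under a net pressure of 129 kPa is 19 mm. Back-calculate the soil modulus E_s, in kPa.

E_s ≈ 23500 kPa

S_e = q·B·(1−ν²)/E_s · I_f  ⇒  E_s = q·B·(1−ν²)·I_f / S_e.
E_s = 129 × 5 × 0.9216 × 0.75 / 0.019 = 23460 kPa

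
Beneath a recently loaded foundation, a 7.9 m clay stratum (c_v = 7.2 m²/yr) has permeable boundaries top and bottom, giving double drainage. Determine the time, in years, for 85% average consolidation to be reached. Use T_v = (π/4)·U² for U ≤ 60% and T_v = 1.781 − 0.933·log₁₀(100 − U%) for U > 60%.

Drainage path length: H_d = H/2 = 3.95 m (double drainage).
U > 60%: T_v = 1.781 − 0.933·log₁₀(100 − 85) = 0.68371.
t = T_v·H_d²/c_v = 0.68371×3.95²/7.2 = 1.482 years.

t ≈ 1.48 years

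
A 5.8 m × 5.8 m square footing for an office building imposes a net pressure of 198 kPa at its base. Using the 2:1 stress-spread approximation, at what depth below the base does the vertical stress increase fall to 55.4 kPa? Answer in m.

z ≈ 5.16 m

2:1 spreading — at depth z the loaded area has grown by z in each plan dimension:
qB²/(B+z)² = Δσ_z ⇒ z = B(√(q/Δσ_z) − 1) = 5.8×(√(198/55.4) − 1) = 5.165 m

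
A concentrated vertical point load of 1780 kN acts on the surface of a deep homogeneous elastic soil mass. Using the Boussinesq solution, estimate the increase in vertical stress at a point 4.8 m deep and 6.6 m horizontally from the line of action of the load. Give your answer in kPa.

Boussinesq vertical stress below a point load on an elastic half-space:
Δσ_z = 3P/(2πz²) · [1 + (r/z)²]^(−5/2)
r/z = 6.6/4.8 = 1.375; [1+(r/z)²]^(−5/2) = 0.070392.
Δσ_z = 3×1780/(2π×4.8²) × 0.070392 = 36.887 × 0.070392 = 2.597 kPa

Δσ_z ≈ 2.6 kPa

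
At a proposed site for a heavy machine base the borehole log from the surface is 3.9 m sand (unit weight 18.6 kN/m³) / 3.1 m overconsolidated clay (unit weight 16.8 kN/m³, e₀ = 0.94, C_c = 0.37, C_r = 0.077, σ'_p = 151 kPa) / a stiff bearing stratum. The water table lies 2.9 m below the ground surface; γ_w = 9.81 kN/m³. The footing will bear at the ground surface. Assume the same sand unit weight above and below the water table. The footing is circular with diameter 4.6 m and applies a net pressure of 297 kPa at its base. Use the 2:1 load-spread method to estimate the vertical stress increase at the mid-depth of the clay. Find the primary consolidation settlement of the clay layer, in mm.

Mid-depth of clay below the ground surface: z = 3.9 + 3.1/2 = 5.45 m.
Total vertical stress at mid-clay: σ_v = 18.6×3.9 + 16.8×1.55 = 98.58 kPa.
Pore pressure: u = 9.81×(5.45 − 2.9) = 25.015 kPa.
Initial effective stress: σ'_0 = σ_v − u = 98.58 − 25.015 = 73.565 kPa.
Stress increase at mid-clay by the 2:1 spreading method:
Δσ ≈ qD²/(D+z)² = 297×4.6²/(4.6+5.45)² = 62.221 kPa
Final effective stress: σ'_f = 73.565 + 62.221 = 135.79 kPa.
σ'_f = 135.79 ≤ σ'_p = 151 kPa, so the clay remains overconsolidated and only the recompression index applies:
S_c = C_r·H/(1+e₀)·log₁₀(σ'_f/σ'_0) = 0.077×3.1/1.94×log₁₀(135.79/73.565)
    = 0.12304 × 0.2662 = 0.03275 m

S_c ≈ 32.8 mm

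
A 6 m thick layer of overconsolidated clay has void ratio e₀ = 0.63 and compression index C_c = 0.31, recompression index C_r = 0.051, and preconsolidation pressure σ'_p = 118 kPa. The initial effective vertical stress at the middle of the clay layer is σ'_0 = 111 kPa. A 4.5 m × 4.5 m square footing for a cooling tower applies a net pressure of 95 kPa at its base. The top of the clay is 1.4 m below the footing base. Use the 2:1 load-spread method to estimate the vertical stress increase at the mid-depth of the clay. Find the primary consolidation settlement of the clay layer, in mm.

S_c ≈ 72.7 mm

Mid-depth of clay below the footing base: z = 1.4 + 6/2 = 4.4 m.
Stress increase at mid-clay by the 2:1 spreading method:
Δσ = qBL/((B+z)(L+z)) = 95×4.5×4.5/((4.5+4.4)(4.5+4.4)) = 24.287 kPa
Final effective stress: σ'_f = 111 + 24.287 = 135.29 kPa.
σ'_f = 135.29 > σ'_p = 118 kPa, so the stress path crosses the preconsolidation pressure — recompression up to σ'_p, then virgin compression beyond:
S_c = H/(1+e₀)·[C_r·log₁₀(σ'_p/σ'_0) + C_c·log₁₀(σ'_f/σ'_p)]
    = 6/1.63 × [0.051×log₁₀(118/111) + 0.31×log₁₀(135.29/118)]
    = 3.681 × [0.0013545 + 0.018409] = 0.07275 m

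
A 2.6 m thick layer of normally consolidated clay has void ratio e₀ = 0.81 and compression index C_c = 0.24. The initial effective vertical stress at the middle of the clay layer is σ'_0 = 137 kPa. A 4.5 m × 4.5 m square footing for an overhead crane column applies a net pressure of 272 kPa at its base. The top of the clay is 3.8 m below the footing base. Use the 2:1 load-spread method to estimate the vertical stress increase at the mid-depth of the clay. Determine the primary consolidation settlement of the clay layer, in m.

Mid-depth of clay below the footing base: z = 3.8 + 2.6/2 = 5.1 m.
Stress increase at mid-clay by the 2:1 spreading method:
Δσ = qBL/((B+z)(L+z)) = 272×4.5×4.5/((4.5+5.1)(4.5+5.1)) = 59.766 kPa
Final effective stress: σ'_f = σ'_0 + Δσ = 137 + 59.766 = 196.77 kPa.
Normally consolidated clay, so the full stress increment lies on the virgin compression line:
S_c = C_c·H/(1+e₀)·log₁₀(σ'_f/σ'_0) = 0.24×2.6/(1+0.81)×log₁₀(196.77/137)
    = 0.34475 × 0.15724 = 0.05421 m

S_c ≈ 0.0542 m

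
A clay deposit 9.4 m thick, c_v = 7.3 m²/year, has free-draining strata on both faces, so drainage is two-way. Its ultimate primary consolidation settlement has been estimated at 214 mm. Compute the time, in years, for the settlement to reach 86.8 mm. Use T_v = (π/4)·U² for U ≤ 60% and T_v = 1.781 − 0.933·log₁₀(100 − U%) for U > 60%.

Drainage path length: H_d = H/2 = 4.7 m (double drainage).
U = S(t)/S_ult = 86.8/214 = 0.4056.
U ≤ 60%: T_v = (π/4)·U² = (π/4)×0.40561² = 0.12921.
t = T_v·H_d²/c_v = 0.12921×4.7²/7.3 = 0.391 years.

t ≈ 0.391 years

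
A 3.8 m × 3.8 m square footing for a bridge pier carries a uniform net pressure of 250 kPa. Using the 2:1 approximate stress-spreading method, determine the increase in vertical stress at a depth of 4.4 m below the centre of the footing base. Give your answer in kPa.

Δσ_z ≈ 53.7 kPa

By the 2:1 method the load spreads at 1 horizontal : 2 vertical, so at depth z the loaded area has grown by z in each plan dimension:
Δσ = qBL/((B+z)(L+z)) = 250×3.8×3.8/((3.8+4.4)(3.8+4.4)) = 53.688 kPa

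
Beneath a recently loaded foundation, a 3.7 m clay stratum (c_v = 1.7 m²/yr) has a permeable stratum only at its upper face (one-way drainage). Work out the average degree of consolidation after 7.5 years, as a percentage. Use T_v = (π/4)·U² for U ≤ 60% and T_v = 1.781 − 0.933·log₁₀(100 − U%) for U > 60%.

U ≈ 91.9 %

Drainage path length: H_d = H = 3.7 m (single drainage).
T_v = c_v·t/H_d² = 1.7×7.5/3.7² = 0.93134.
T_v = 0.93134 corresponds to the U > 60% branch:
U = 1 − 10^((1.781 − T_v)/0.933)/100 = 0.9186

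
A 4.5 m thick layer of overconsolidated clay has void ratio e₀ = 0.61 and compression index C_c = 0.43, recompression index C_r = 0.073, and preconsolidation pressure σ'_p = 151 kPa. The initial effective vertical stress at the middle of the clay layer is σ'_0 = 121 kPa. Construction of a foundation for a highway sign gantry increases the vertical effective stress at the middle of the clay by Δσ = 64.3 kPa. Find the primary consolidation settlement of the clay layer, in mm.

S_c ≈ 126 mm

Final effective stress: σ'_f = 121 + 64.3 = 185.3 kPa.
σ'_f = 185.3 > σ'_p = 151 kPa, so the stress path crosses the preconsolidation pressure — recompression up to σ'_p, then virgin compression beyond:
S_c = H/(1+e₀)·[C_r·log₁₀(σ'_p/σ'_0) + C_c·log₁₀(σ'_f/σ'_p)]
    = 4.5/1.61 × [0.073×log₁₀(151/121) + 0.43×log₁₀(185.3/151)]
    = 2.795 × [0.007022 + 0.038226] = 0.1265 m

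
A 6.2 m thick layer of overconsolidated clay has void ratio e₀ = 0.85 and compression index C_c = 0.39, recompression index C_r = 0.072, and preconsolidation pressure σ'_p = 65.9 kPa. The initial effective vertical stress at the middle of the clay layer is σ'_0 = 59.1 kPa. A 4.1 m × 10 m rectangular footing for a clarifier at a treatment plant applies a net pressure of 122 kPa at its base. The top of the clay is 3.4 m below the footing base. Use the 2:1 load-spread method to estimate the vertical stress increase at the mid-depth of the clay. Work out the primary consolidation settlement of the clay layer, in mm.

Mid-depth of clay below the footing base: z = 3.4 + 6.2/2 = 6.5 m.
Stress increase at mid-clay by the 2:1 spreading method:
Δσ = qBL/((B+z)(L+z)) = 122×4.1×10/((4.1+6.5)(10+6.5)) = 28.599 kPa
Final effective stress: σ'_f = 59.1 + 28.599 = 87.699 kPa.
σ'_f = 87.699 > σ'_p = 65.9 kPa, so the stress path crosses the preconsolidation pressure — recompression up to σ'_p, then virgin compression beyond:
S_c = H/(1+e₀)·[C_r·log₁₀(σ'_p/σ'_0) + C_c·log₁₀(σ'_f/σ'_p)]
    = 6.2/1.85 × [0.072×log₁₀(65.9/59.1) + 0.39×log₁₀(87.699/65.9)]
    = 3.3514 × [0.0034055 + 0.048403] = 0.1736 m

S_c ≈ 174 mm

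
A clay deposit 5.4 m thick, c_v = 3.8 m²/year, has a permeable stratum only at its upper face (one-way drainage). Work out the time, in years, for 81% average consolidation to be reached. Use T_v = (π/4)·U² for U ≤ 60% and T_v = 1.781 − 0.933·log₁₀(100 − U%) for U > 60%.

t ≈ 4.51 years

Drainage path length: H_d = H = 5.4 m (single drainage).
U > 60%: T_v = 1.781 − 0.933·log₁₀(100 − 81) = 0.58792.
t = T_v·H_d²/c_v = 0.58792×5.4²/3.8 = 4.512 years.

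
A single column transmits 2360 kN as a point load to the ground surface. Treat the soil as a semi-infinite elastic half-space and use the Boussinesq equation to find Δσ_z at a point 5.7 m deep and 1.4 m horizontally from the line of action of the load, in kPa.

Boussinesq vertical stress below a point load on an elastic half-space:
Δσ_z = 3P/(2πz²) · [1 + (r/z)²]^(−5/2)
r/z = 1.4/5.7 = 0.24561; [1+(r/z)²]^(−5/2) = 0.86378.
Δσ_z = 3×2360/(2π×5.7²) × 0.86378 = 34.682 × 0.86378 = 29.96 kPa

Δσ_z ≈ 30 kPa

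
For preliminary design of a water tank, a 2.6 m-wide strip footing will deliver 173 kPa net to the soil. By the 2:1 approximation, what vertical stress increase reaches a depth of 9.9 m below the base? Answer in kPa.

Δσ_z ≈ 36 kPa

By the 2:1 method the load spreads at 1 horizontal : 2 vertical, so at depth z the loaded area has grown by z in each plan dimension:
Δσ = qB/(B+z) = 173×2.6/(2.6+9.9) = 35.984 kPa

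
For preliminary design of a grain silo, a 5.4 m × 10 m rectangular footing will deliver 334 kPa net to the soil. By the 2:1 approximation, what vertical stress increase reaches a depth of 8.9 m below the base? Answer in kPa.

Δσ_z ≈ 66.7 kPa

By the 2:1 method the load spreads at 1 horizontal : 2 vertical, so at depth z the loaded area has grown by z in each plan dimension:
Δσ = qBL/((B+z)(L+z)) = 334×5.4×10/((5.4+8.9)(10+8.9)) = 66.733 kPa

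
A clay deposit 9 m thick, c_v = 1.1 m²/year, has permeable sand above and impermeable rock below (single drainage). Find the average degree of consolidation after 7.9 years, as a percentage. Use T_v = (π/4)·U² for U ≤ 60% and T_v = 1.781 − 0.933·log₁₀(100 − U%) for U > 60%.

U ≈ 37 %

Drainage path length: H_d = H = 9 m (single drainage).
T_v = c_v·t/H_d² = 1.1×7.9/9² = 0.10728.
T_v = 0.10728 corresponds to the U ≤ 60% branch:
U = √(4T_v/π) = 0.3696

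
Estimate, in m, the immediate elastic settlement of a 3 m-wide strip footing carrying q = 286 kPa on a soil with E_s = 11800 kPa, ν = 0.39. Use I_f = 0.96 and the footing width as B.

Immediate (elastic) settlement: S_e = q·B·(1−ν²)/E_s · I_f.
S_e = 286 × 3 × (1 − 0.39²) / 11800 × 0.96
    = 286 × 3 × 0.8479 / 11800 × 0.96
    = 0.05919 m

S_e ≈ 0.0592 m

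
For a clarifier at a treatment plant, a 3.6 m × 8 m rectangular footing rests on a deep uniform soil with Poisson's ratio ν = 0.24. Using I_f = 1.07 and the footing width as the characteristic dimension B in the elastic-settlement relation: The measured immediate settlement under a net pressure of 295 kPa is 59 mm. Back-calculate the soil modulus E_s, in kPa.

S_e = q·B·(1−ν²)/E_s · I_f  ⇒  E_s = q·B·(1−ν²)·I_f / S_e.
E_s = 295 × 3.6 × 0.9424 × 1.07 / 0.059 = 18150 kPa

E_s ≈ 18200 kPa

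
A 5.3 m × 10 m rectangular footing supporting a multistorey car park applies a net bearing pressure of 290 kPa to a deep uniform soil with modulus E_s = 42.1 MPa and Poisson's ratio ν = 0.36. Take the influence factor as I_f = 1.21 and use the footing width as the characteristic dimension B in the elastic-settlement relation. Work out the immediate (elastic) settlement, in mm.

S_e ≈ 38.4 mm

Immediate (elastic) settlement: S_e = q·B·(1−ν²)/E_s · I_f.
E_s = 42.1 MPa = 42100 kPa.
S_e = 290 × 5.3 × (1 − 0.36²) / 42100 × 1.21
    = 290 × 5.3 × 0.8704 / 42100 × 1.21
    = 0.03845 m = 38.45 mm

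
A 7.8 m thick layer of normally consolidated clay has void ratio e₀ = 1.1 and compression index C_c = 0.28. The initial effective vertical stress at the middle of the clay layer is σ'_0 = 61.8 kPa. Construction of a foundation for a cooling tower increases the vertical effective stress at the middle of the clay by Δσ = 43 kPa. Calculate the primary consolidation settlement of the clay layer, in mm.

Final effective stress: σ'_f = σ'_0 + Δσ = 61.8 + 43 = 104.8 kPa.
Normally consolidated clay, so the full stress increment lies on the virgin compression line:
S_c = C_c·H/(1+e₀)·log₁₀(σ'_f/σ'_0) = 0.28×7.8/(1+1.1)×log₁₀(104.8/61.8)
    = 1.04 × 0.22937 = 0.2385 m

S_c ≈ 239 mm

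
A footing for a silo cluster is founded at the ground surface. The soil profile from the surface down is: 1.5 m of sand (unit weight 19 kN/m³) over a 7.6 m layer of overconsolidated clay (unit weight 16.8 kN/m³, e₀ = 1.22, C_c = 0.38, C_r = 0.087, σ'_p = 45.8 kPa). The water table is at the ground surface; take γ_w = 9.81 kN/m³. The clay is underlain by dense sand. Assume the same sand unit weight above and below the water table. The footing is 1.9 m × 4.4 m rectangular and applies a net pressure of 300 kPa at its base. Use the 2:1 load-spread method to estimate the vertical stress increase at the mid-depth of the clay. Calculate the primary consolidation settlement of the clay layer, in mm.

S_c ≈ 304 mm

Mid-depth of clay below the ground surface: z = 1.5 + 7.6/2 = 5.3 m.
Total vertical stress at mid-clay: σ_v = 19×1.5 + 16.8×3.8 = 92.34 kPa.
Pore pressure: u = 9.81×(5.3 − 0) = 51.993 kPa.
Initial effective stress: σ'_0 = σ_v − u = 92.34 − 51.993 = 40.347 kPa.
Stress increase at mid-clay by the 2:1 spreading method:
Δσ = qBL/((B+z)(L+z)) = 300×1.9×4.4/((1.9+5.3)(4.4+5.3)) = 35.911 kPa
Final effective stress: σ'_f = 40.347 + 35.911 = 76.258 kPa.
σ'_f = 76.258 > σ'_p = 45.8 kPa, so the stress path crosses the preconsolidation pressure — recompression up to σ'_p, then virgin compression beyond:
S_c = H/(1+e₀)·[C_r·log₁₀(σ'_p/σ'_0) + C_c·log₁₀(σ'_f/σ'_p)]
    = 7.6/2.22 × [0.087×log₁₀(45.8/40.347) + 0.38×log₁₀(76.258/45.8)]
    = 3.4234 × [0.0047897 + 0.08414] = 0.3044 m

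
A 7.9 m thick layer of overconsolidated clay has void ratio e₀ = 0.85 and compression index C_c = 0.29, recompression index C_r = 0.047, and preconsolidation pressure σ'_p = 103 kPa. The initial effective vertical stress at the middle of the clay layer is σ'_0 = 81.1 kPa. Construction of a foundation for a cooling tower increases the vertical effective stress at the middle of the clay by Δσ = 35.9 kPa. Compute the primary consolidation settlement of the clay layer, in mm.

Final effective stress: σ'_f = 81.1 + 35.9 = 117 kPa.
σ'_f = 117 > σ'_p = 103 kPa, so the stress path crosses the preconsolidation pressure — recompression up to σ'_p, then virgin compression beyond:
S_c = H/(1+e₀)·[C_r·log₁₀(σ'_p/σ'_0) + C_c·log₁₀(σ'_f/σ'_p)]
    = 7.9/1.85 × [0.047×log₁₀(103/81.1) + 0.29×log₁₀(117/103)]
    = 4.2703 × [0.0048794 + 0.016051] = 0.08938 m

S_c ≈ 89.4 mm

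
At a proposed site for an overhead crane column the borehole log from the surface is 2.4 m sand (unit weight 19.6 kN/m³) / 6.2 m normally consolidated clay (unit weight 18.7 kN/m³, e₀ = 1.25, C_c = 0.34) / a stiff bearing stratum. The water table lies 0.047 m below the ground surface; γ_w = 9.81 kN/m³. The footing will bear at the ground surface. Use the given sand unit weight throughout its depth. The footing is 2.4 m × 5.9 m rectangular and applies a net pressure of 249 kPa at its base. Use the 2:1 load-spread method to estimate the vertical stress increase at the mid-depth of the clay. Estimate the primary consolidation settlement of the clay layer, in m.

Mid-depth of clay below the ground surface: z = 2.4 + 6.2/2 = 5.5 m.
Total vertical stress at mid-clay: σ_v = 19.6×2.4 + 18.7×3.1 = 105.01 kPa.
Pore pressure: u = 9.81×(5.5 − 0.047) = 53.494 kPa.
Initial effective stress: σ'_0 = σ_v − u = 105.01 − 53.494 = 51.516 kPa.
Stress increase at mid-clay by the 2:1 spreading method:
Δσ = qBL/((B+z)(L+z)) = 249×2.4×5.9/((2.4+5.5)(5.9+5.5)) = 39.15 kPa
Final effective stress: σ'_f = σ'_0 + Δσ = 51.516 + 39.15 = 90.666 kPa.
Normally consolidated clay, so the full stress increment lies on the virgin compression line:
S_c = C_c·H/(1+e₀)·log₁₀(σ'_f/σ'_0) = 0.34×6.2/(1+1.25)×log₁₀(90.666/51.516)
    = 0.93689 × 0.2455 = 0.23 m

S_c ≈ 0.23 m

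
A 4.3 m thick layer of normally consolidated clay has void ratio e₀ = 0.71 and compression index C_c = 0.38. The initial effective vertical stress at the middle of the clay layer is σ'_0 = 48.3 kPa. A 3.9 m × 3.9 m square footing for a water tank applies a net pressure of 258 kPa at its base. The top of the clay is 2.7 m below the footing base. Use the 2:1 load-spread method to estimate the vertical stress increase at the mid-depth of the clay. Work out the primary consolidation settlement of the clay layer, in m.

S_c ≈ 0.3 m

Mid-depth of clay below the footing base: z = 2.7 + 4.3/2 = 4.85 m.
Stress increase at mid-clay by the 2:1 spreading method:
Δσ = qBL/((B+z)(L+z)) = 258×3.9×3.9/((3.9+4.85)(3.9+4.85)) = 51.255 kPa
Final effective stress: σ'_f = σ'_0 + Δσ = 48.3 + 51.255 = 99.555 kPa.
Normally consolidated clay, so the full stress increment lies on the virgin compression line:
S_c = C_c·H/(1+e₀)·log₁₀(σ'_f/σ'_0) = 0.38×4.3/(1+0.71)×log₁₀(99.555/48.3)
    = 0.95556 × 0.31412 = 0.3002 m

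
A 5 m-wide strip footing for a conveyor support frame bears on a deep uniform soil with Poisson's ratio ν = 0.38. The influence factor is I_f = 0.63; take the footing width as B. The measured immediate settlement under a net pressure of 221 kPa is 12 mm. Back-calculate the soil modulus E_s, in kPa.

E_s ≈ 49600 kPa

S_e = q·B·(1−ν²)/E_s · I_f  ⇒  E_s = q·B·(1−ν²)·I_f / S_e.
E_s = 221 × 5 × 0.8556 × 0.63 / 0.012 = 49640 kPa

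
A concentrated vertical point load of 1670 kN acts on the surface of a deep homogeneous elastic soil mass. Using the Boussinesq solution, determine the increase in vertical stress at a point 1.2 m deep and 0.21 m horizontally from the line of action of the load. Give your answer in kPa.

Boussinesq vertical stress below a point load on an elastic half-space:
Δσ_z = 3P/(2πz²) · [1 + (r/z)²]^(−5/2)
r/z = 0.21/1.2 = 0.175; [1+(r/z)²]^(−5/2) = 0.92736.
Δσ_z = 3×1670/(2π×1.2²) × 0.92736 = 553.73 × 0.92736 = 513.5 kPa

Δσ_z ≈ 514 kPa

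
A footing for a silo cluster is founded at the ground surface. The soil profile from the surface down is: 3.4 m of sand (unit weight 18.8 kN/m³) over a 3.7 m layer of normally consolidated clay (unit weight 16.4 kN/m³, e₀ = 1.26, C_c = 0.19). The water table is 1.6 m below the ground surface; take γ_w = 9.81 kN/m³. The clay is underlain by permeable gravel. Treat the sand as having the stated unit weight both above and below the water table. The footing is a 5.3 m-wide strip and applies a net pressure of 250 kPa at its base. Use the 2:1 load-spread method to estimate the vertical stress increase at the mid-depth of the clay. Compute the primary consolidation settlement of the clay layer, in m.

Mid-depth of clay below the ground surface: z = 3.4 + 3.7/2 = 5.25 m.
Total vertical stress at mid-clay: σ_v = 18.8×3.4 + 16.4×1.85 = 94.26 kPa.
Pore pressure: u = 9.81×(5.25 − 1.6) = 35.806 kPa.
Initial effective stress: σ'_0 = σ_v − u = 94.26 − 35.806 = 58.454 kPa.
Stress increase at mid-clay by the 2:1 spreading method:
Δσ = qB/(B+z) = 250×5.3/(5.3+5.25) = 125.59 kPa
Final effective stress: σ'_f = σ'_0 + Δσ = 58.454 + 125.59 = 184.04 kPa.
Normally consolidated clay, so the full stress increment lies on the virgin compression line:
S_c = C_c·H/(1+e₀)·log₁₀(σ'_f/σ'_0) = 0.19×3.7/(1+1.26)×log₁₀(184.04/58.454)
    = 0.31106 × 0.4981 = 0.1549 m

S_c ≈ 0.155 m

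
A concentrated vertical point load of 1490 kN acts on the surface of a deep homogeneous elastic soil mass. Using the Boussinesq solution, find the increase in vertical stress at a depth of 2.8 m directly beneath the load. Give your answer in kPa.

Boussinesq vertical stress below a point load on an elastic half-space:
Δσ_z = 3P/(2πz²) · [1 + (r/z)²]^(−5/2)
r/z = 0/2.8 = 0; [1+(r/z)²]^(−5/2) = 1.
Δσ_z = 3×1490/(2π×2.8²) × 1 = 90.743 × 1 = 90.74 kPa

Δσ_z ≈ 90.7 kPa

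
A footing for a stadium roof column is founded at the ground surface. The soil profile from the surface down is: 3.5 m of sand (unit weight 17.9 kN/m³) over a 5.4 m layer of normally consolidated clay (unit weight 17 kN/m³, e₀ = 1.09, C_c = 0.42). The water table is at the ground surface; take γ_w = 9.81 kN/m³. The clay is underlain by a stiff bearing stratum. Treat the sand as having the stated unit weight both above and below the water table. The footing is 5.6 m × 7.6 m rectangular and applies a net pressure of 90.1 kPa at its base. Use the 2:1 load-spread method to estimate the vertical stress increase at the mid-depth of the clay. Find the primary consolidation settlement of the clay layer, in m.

Mid-depth of clay below the ground surface: z = 3.5 + 5.4/2 = 6.2 m.
Total vertical stress at mid-clay: σ_v = 17.9×3.5 + 17×2.7 = 108.55 kPa.
Pore pressure: u = 9.81×(6.2 − 0) = 60.822 kPa.
Initial effective stress: σ'_0 = σ_v − u = 108.55 − 60.822 = 47.728 kPa.
Stress increase at mid-clay by the 2:1 spreading method:
Δσ = qBL/((B+z)(L+z)) = 90.1×5.6×7.6/((5.6+6.2)(7.6+6.2)) = 23.549 kPa
Final effective stress: σ'_f = σ'_0 + Δσ = 47.728 + 23.549 = 71.277 kPa.
Normally consolidated clay, so the full stress increment lies on the virgin compression line:
S_c = C_c·H/(1+e₀)·log₁₀(σ'_f/σ'_0) = 0.42×5.4/(1+1.09)×log₁₀(71.277/47.728)
    = 1.0852 × 0.17418 = 0.189 m

S_c ≈ 0.189 m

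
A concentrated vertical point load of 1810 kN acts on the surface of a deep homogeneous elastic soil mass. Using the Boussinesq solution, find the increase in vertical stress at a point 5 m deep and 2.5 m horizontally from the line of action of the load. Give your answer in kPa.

Δσ_z ≈ 19.8 kPa

Boussinesq vertical stress below a point load on an elastic half-space:
Δσ_z = 3P/(2πz²) · [1 + (r/z)²]^(−5/2)
r/z = 2.5/5 = 0.5; [1+(r/z)²]^(−5/2) = 0.57243.
Δσ_z = 3×1810/(2π×5²) × 0.57243 = 34.568 × 0.57243 = 19.79 kPa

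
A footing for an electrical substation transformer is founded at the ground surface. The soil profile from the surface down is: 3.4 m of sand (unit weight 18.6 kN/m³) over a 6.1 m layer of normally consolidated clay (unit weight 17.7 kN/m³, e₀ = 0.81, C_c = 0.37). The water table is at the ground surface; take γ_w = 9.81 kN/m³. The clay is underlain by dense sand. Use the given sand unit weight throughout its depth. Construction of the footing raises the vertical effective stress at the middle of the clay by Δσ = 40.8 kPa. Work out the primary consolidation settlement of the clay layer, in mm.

S_c ≈ 305 mm

Mid-depth of clay below the ground surface: z = 3.4 + 6.1/2 = 6.45 m.
Total vertical stress at mid-clay: σ_v = 18.6×3.4 + 17.7×3.05 = 117.22 kPa.
Pore pressure: u = 9.81×(6.45 − 0) = 63.275 kPa.
Initial effective stress: σ'_0 = σ_v − u = 117.22 − 63.275 = 53.945 kPa.
Final effective stress: σ'_f = σ'_0 + Δσ = 53.945 + 40.8 = 94.745 kPa.
Normally consolidated clay, so the full stress increment lies on the virgin compression line:
S_c = C_c·H/(1+e₀)·log₁₀(σ'_f/σ'_0) = 0.37×6.1/(1+0.81)×log₁₀(94.745/53.945)
    = 1.247 × 0.24461 = 0.305 m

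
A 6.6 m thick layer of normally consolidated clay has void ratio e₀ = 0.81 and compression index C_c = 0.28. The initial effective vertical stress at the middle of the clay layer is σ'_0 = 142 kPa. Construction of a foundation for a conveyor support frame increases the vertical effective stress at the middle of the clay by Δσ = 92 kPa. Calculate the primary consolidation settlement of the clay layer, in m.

Final effective stress: σ'_f = σ'_0 + Δσ = 142 + 92 = 234 kPa.
Normally consolidated clay, so the full stress increment lies on the virgin compression line:
S_c = C_c·H/(1+e₀)·log₁₀(σ'_f/σ'_0) = 0.28×6.6/(1+0.81)×log₁₀(234/142)
    = 1.021 × 0.21693 = 0.2215 m

S_c ≈ 0.221 m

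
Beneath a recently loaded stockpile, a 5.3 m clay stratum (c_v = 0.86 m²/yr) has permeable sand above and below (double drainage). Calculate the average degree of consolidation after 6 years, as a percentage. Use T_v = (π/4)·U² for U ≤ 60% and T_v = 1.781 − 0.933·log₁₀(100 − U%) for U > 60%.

Drainage path length: H_d = H/2 = 2.65 m (double drainage).
T_v = c_v·t/H_d² = 0.86×6/2.65² = 0.73478.
T_v = 0.73478 corresponds to the U > 60% branch:
U = 1 − 10^((1.781 − T_v)/0.933)/100 = 0.8678

U ≈ 86.8 %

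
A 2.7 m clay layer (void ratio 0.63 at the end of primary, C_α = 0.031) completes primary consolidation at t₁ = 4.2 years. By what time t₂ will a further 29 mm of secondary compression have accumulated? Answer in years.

S_s = C_α·H/(1+e_p)·log₁₀(t₂/t₁) ⇒ log₁₀(t₂/t₁) = S_s·(1+e_p)/(C_α·H).
log₁₀(t₂/t₁) = 0.029 × (1+0.63) / (0.031×2.7) = 0.5648
t₂ = t₁ × 10^0.5648 = 4.2 × 3.671 = 15.42 years

t₂ ≈ 15.4 years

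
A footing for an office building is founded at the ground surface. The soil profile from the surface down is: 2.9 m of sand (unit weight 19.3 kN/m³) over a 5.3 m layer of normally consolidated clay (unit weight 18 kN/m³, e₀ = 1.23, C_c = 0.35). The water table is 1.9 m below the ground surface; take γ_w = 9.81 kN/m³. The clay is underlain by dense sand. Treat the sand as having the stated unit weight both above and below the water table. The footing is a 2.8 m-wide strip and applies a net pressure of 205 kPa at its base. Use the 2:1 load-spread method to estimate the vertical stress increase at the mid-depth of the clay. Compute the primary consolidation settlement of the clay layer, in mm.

S_c ≈ 253 mm

Mid-depth of clay below the ground surface: z = 2.9 + 5.3/2 = 5.55 m.
Total vertical stress at mid-clay: σ_v = 19.3×2.9 + 18×2.65 = 103.67 kPa.
Pore pressure: u = 9.81×(5.55 − 1.9) = 35.806 kPa.
Initial effective stress: σ'_0 = σ_v − u = 103.67 − 35.806 = 67.864 kPa.
Stress increase at mid-clay by the 2:1 spreading method:
Δσ = qB/(B+z) = 205×2.8/(2.8+5.55) = 68.743 kPa
Final effective stress: σ'_f = σ'_0 + Δσ = 67.864 + 68.743 = 136.61 kPa.
Normally consolidated clay, so the full stress increment lies on the virgin compression line:
S_c = C_c·H/(1+e₀)·log₁₀(σ'_f/σ'_0) = 0.35×5.3/(1+1.23)×log₁₀(136.61/67.864)
    = 0.83184 × 0.30384 = 0.2527 m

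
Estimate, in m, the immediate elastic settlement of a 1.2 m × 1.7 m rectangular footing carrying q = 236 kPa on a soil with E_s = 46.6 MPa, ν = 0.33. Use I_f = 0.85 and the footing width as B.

Immediate (elastic) settlement: S_e = q·B·(1−ν²)/E_s · I_f.
E_s = 46.6 MPa = 46600 kPa.
S_e = 236 × 1.2 × (1 − 0.33²) / 46600 × 0.85
    = 236 × 1.2 × 0.8911 / 46600 × 0.85
    = 0.004603 m

S_e ≈ 0.0046 m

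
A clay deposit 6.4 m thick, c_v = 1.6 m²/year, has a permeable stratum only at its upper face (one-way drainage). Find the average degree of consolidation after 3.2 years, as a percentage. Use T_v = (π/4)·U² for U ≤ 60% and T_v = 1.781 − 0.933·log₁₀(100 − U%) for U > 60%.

Drainage path length: H_d = H = 6.4 m (single drainage).
T_v = c_v·t/H_d² = 1.6×3.2/6.4² = 0.125.
T_v = 0.125 corresponds to the U ≤ 60% branch:
U = √(4T_v/π) = 0.3989

U ≈ 39.9 %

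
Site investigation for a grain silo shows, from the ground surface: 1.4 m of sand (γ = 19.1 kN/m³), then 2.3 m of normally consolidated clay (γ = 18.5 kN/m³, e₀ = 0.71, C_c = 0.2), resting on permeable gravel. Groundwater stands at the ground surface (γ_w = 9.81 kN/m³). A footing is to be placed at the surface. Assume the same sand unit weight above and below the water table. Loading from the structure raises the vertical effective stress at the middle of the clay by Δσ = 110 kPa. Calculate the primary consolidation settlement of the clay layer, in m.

Mid-depth of clay below the ground surface: z = 1.4 + 2.3/2 = 2.55 m.
Total vertical stress at mid-clay: σ_v = 19.1×1.4 + 18.5×1.15 = 48.015 kPa.
Pore pressure: u = 9.81×(2.55 − 0) = 25.015 kPa.
Initial effective stress: σ'_0 = σ_v − u = 48.015 − 25.015 = 23 kPa.
Final effective stress: σ'_f = σ'_0 + Δσ = 23 + 110 = 133 kPa.
Normally consolidated clay, so the full stress increment lies on the virgin compression line:
S_c = C_c·H/(1+e₀)·log₁₀(σ'_f/σ'_0) = 0.2×2.3/(1+0.71)×log₁₀(133/23)
    = 0.26901 × 0.76212 = 0.205 m

S_c ≈ 0.205 m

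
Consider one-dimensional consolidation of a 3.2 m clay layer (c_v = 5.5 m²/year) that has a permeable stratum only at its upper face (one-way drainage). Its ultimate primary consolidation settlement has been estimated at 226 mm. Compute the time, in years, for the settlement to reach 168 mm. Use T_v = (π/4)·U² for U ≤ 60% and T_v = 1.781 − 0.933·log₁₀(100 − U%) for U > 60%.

Drainage path length: H_d = H = 3.2 m (single drainage).
U = S(t)/S_ult = 168/226 = 0.7434.
U > 60%: T_v = 1.781 − 0.933·log₁₀(100 − 74.336) = 0.4661.
t = T_v·H_d²/c_v = 0.4661×3.2²/5.5 = 0.8678 years.

t ≈ 0.868 years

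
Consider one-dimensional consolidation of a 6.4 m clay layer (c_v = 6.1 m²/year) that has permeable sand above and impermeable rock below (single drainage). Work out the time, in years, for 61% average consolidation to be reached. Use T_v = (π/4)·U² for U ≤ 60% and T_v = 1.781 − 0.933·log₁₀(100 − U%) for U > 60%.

Drainage path length: H_d = H = 6.4 m (single drainage).
U > 60%: T_v = 1.781 − 0.933·log₁₀(100 − 61) = 0.29654.
t = T_v·H_d²/c_v = 0.29654×6.4²/6.1 = 1.991 years.

t ≈ 1.99 years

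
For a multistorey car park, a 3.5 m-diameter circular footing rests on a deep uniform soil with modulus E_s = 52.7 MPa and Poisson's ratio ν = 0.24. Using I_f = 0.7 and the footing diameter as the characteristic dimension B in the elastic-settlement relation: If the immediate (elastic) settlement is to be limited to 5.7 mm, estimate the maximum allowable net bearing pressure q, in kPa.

q ≈ 130 kPa

E_s = 52.7 MPa = 52700 kPa.
S_e = q·B·(1−ν²)/E_s · I_f  ⇒  q = S_e·E_s / (B·(1−ν²)·I_f).
q = 0.0057 × 52700 / (3.5 × 0.9424 × 0.7) = 130.1 kPa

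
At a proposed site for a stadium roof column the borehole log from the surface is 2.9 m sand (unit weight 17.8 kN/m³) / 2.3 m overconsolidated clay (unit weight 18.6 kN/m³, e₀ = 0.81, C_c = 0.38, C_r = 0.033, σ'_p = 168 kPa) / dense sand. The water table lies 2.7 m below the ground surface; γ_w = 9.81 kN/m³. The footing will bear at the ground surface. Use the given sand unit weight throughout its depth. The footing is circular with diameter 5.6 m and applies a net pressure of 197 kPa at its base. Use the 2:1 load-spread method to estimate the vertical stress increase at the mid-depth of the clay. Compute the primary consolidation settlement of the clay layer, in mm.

Mid-depth of clay below the ground surface: z = 2.9 + 2.3/2 = 4.05 m.
Total vertical stress at mid-clay: σ_v = 17.8×2.9 + 18.6×1.15 = 73.01 kPa.
Pore pressure: u = 9.81×(4.05 − 2.7) = 13.244 kPa.
Initial effective stress: σ'_0 = σ_v − u = 73.01 − 13.244 = 59.766 kPa.
Stress increase at mid-clay by the 2:1 spreading method:
Δσ ≈ qD²/(D+z)² = 197×5.6²/(5.6+4.05)² = 66.342 kPa
Final effective stress: σ'_f = 59.766 + 66.342 = 126.11 kPa.
σ'_f = 126.11 ≤ σ'_p = 168 kPa, so the clay remains overconsolidated and only the recompression index applies:
S_c = C_r·H/(1+e₀)·log₁₀(σ'_f/σ'_0) = 0.033×2.3/1.81×log₁₀(126.11/59.766)
    = 0.041933 × 0.3243 = 0.0136 m

S_c ≈ 13.6 mm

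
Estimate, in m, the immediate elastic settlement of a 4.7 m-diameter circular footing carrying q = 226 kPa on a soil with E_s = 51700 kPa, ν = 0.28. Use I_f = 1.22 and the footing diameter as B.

Immediate (elastic) settlement: S_e = q·B·(1−ν²)/E_s · I_f.
S_e = 226 × 4.7 × (1 − 0.28²) / 51700 × 1.22
    = 226 × 4.7 × 0.9216 / 51700 × 1.22
    = 0.0231 m

S_e ≈ 0.0231 m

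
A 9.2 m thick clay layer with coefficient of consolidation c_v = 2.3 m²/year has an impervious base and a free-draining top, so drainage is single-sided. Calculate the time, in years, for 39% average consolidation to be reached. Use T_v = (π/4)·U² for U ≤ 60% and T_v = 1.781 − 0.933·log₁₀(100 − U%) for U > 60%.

Drainage path length: H_d = H = 9.2 m (single drainage).
U ≤ 60%: T_v = (π/4)·U² = (π/4)×0.39² = 0.11946.
t = T_v·H_d²/c_v = 0.11946×9.2²/2.3 = 4.396 years.

t ≈ 4.4 years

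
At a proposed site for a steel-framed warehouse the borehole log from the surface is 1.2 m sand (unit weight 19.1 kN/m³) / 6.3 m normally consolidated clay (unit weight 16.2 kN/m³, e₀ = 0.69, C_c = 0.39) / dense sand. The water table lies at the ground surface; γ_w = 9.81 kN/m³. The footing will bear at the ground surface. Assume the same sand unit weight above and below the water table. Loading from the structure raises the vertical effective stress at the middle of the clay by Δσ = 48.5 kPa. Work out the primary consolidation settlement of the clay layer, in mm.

Mid-depth of clay below the ground surface: z = 1.2 + 6.3/2 = 4.35 m.
Total vertical stress at mid-clay: σ_v = 19.1×1.2 + 16.2×3.15 = 73.95 kPa.
Pore pressure: u = 9.81×(4.35 − 0) = 42.673 kPa.
Initial effective stress: σ'_0 = σ_v − u = 73.95 − 42.673 = 31.277 kPa.
Final effective stress: σ'_f = σ'_0 + Δσ = 31.277 + 48.5 = 79.777 kPa.
Normally consolidated clay, so the full stress increment lies on the virgin compression line:
S_c = C_c·H/(1+e₀)·log₁₀(σ'_f/σ'_0) = 0.39×6.3/(1+0.69)×log₁₀(79.777/31.277)
    = 1.4538 × 0.40665 = 0.5912 m

S_c ≈ 591 mm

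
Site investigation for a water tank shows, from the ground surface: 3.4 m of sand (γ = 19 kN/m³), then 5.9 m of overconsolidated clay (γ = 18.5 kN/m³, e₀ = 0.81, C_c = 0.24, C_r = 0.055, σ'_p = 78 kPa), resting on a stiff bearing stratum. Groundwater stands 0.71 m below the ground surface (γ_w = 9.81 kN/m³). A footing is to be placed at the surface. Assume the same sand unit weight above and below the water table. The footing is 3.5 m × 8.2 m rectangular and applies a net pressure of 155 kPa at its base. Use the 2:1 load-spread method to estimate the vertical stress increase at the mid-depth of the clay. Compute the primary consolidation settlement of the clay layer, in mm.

S_c ≈ 82.2 mm

Mid-depth of clay below the ground surface: z = 3.4 + 5.9/2 = 6.35 m.
Total vertical stress at mid-clay: σ_v = 19×3.4 + 18.5×2.95 = 119.17 kPa.
Pore pressure: u = 9.81×(6.35 − 0.71) = 55.328 kPa.
Initial effective stress: σ'_0 = σ_v − u = 119.17 − 55.328 = 63.842 kPa.
Stress increase at mid-clay by the 2:1 spreading method:
Δσ = qBL/((B+z)(L+z)) = 155×3.5×8.2/((3.5+6.35)(8.2+6.35)) = 31.039 kPa
Final effective stress: σ'_f = 63.842 + 31.039 = 94.881 kPa.
σ'_f = 94.881 > σ'_p = 78 kPa, so the stress path crosses the preconsolidation pressure — recompression up to σ'_p, then virgin compression beyond:
S_c = H/(1+e₀)·[C_r·log₁₀(σ'_p/σ'_0) + C_c·log₁₀(σ'_f/σ'_p)]
    = 5.9/1.81 × [0.055×log₁₀(78/63.842) + 0.24×log₁₀(94.881/78)]
    = 3.2597 × [0.0047843 + 0.02042] = 0.08216 m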